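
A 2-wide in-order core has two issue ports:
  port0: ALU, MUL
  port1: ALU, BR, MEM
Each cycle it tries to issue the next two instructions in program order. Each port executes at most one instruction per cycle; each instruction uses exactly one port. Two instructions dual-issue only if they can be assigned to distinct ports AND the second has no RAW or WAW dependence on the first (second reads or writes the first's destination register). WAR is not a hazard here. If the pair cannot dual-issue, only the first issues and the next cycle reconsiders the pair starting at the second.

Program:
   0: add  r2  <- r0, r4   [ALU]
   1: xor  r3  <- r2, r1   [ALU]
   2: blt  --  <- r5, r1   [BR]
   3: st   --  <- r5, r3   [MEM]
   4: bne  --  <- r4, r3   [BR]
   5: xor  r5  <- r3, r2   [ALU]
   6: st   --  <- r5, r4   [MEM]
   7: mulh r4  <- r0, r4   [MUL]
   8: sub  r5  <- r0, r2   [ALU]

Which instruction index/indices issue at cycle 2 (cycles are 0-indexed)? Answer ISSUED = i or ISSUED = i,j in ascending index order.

ISSUED = 3

c0: i0 add  RAW r2
c1: i1+i2 xor/blt  dual
c2: i3 st  no-port MEM/BR
c3: i4+i5 bne/xor  dual
c4: i6+i7 st/mulh  dual
c5: i8 sub  tail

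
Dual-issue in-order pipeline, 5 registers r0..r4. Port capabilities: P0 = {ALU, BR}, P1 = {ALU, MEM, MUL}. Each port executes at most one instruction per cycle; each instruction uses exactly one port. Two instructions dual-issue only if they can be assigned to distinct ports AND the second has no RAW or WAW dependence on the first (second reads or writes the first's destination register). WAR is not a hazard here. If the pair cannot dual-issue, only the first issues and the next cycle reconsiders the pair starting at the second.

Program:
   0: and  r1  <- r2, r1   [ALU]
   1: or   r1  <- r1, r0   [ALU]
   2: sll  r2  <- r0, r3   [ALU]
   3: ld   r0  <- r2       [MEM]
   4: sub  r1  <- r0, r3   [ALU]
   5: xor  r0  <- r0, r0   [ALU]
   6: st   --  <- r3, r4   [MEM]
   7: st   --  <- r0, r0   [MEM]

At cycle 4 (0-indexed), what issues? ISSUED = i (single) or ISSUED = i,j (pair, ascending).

ISSUED = 6

c0: i0 and  RAW+WAW r1
c1: i1/i2 or;sll  2-wide
c2: i3 ld  RAW r0
c3: i4/i5 sub;xor  2-wide
c4: i6 st  no-port MEM/MEM
c5: i7 st  tail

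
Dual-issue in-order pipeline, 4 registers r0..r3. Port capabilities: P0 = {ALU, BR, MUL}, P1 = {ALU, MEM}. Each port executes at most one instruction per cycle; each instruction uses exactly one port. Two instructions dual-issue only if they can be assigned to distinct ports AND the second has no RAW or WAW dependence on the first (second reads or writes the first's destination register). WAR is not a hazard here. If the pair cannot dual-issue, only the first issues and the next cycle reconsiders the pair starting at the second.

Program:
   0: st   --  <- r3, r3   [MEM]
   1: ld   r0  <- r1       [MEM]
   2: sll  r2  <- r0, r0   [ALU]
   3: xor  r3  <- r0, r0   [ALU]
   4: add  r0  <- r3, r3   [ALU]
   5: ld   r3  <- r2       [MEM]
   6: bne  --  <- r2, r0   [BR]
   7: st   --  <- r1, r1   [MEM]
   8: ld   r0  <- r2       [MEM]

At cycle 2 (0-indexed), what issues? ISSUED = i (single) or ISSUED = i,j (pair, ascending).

c0: i0 st.MEM  no-port MEM/MEM
c1: i1 ld.MEM  RAW r0
c2: i2/i3 sll.ALU/xor.ALU  2-wide
c3: i4/i5 add.ALU/ld.MEM  2-wide
c4: i6/i7 bne.BR/st.MEM  2-wide
c5: i8 ld.MEM  tail

ISSUED = 2,3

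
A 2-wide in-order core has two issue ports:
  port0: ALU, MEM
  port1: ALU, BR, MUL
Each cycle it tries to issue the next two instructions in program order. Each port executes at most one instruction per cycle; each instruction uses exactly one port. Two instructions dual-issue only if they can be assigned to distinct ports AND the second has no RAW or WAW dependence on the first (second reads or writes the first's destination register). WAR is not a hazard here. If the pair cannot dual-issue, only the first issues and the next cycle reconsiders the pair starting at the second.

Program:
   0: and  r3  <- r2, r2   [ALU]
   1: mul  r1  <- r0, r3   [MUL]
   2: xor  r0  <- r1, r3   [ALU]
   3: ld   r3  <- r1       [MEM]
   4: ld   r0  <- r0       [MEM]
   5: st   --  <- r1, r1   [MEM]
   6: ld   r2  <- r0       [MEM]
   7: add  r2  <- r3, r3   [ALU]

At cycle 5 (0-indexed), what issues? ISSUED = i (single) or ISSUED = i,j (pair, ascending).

c0: i0 and.ALU  RAW r3
c1: i1 mul.MUL  RAW r1
c2: i2&i3 xor.ALU+ld.MEM  2-wide
c3: i4 ld.MEM  no-port MEM/MEM
c4: i5 st.MEM  no-port MEM/MEM
c5: i6 ld.MEM  WAW r2
c6: i7 add.ALU  tail

ISSUED = 6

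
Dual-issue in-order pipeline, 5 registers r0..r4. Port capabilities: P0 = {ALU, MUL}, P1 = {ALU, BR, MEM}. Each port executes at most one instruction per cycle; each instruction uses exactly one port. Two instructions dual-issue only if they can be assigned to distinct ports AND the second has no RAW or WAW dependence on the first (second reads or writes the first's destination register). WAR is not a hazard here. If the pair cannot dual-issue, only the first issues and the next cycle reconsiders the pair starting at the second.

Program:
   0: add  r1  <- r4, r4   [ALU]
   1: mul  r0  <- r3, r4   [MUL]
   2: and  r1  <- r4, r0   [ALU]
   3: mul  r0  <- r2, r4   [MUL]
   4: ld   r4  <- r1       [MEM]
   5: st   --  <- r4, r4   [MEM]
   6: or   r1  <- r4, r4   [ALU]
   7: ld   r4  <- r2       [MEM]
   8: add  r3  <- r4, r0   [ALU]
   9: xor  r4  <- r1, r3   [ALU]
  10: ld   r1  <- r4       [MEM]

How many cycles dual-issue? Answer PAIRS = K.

t=0 i0&i1:add.ALU/mul.MUL ; pair
t=1 i2&i3:and.ALU/mul.MUL ; pair
t=2 i4:ld.MEM ; no-port MEM/MEM
t=3 i5&i6:st.MEM/or.ALU ; pair
t=4 i7:ld.MEM ; RAW r4
t=5 i8:add.ALU ; RAW r3
t=6 i9:xor.ALU ; RAW r4
t=7 i10:ld.MEM ; tail

PAIRS = 3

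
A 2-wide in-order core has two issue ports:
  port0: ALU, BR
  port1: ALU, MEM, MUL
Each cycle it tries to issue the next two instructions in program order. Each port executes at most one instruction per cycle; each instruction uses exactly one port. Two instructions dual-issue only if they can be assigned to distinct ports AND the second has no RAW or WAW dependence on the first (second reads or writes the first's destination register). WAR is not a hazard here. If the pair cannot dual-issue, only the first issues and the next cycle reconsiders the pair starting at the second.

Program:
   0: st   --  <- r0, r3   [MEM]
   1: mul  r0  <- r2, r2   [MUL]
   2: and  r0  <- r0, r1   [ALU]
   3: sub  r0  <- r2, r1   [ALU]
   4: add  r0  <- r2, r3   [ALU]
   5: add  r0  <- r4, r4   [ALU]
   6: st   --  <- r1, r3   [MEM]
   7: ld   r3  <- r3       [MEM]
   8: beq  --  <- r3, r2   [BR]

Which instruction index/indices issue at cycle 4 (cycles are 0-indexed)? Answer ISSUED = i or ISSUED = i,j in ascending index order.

ISSUED = 4

c0: i0 st.MEM  no-port MEM/MUL
c1: i1 mul.MUL  RAW+WAW r0
c2: i2 and.ALU  WAW r0
c3: i3 sub.ALU  WAW r0
c4: i4 add.ALU  WAW r0
c5: i5/i6 add.ALU/st.MEM  dual
c6: i7 ld.MEM  RAW r3
c7: i8 beq.BR  tail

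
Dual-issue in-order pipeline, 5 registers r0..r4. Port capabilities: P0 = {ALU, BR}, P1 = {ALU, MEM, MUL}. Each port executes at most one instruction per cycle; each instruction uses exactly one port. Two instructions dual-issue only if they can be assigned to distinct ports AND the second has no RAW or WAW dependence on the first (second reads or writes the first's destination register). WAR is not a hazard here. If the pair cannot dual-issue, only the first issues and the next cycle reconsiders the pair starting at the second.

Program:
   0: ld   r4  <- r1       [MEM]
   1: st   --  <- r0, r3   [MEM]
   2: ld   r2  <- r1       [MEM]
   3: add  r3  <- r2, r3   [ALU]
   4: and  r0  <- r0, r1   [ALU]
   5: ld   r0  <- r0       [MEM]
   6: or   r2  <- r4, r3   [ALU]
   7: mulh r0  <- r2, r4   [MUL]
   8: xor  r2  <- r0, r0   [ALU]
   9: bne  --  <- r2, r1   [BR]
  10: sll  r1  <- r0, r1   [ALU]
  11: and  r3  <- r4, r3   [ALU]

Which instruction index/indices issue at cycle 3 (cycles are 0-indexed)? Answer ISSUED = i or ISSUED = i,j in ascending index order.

0. ld.MEM @i0  | no-port MEM/MEM
1. st.MEM @i1  | no-port MEM/MEM
2. ld.MEM @i2  | RAW r2
3. add.ALU/and.ALU @i3&i4  | 2-wide
4. ld.MEM/or.ALU @i5&i6  | 2-wide
5. mulh.MUL @i7  | RAW r0
6. xor.ALU @i8  | RAW r2
7. bne.BR/sll.ALU @i9&i10  | 2-wide
8. and.ALU @i11  | tail

ISSUED = 3,4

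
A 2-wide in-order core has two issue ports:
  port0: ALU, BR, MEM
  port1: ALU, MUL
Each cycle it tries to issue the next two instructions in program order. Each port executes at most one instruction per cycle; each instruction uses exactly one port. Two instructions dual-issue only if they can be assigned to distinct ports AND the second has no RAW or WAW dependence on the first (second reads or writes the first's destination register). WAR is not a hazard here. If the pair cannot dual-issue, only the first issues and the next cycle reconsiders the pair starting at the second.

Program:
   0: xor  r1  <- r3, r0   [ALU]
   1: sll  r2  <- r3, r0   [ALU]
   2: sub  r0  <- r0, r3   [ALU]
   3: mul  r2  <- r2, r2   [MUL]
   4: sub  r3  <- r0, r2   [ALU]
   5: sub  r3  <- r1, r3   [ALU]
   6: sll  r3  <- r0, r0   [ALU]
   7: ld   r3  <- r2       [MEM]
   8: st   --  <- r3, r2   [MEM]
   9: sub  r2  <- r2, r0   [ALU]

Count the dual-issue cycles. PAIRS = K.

#0 head=0: xor.ALU;sll.ALU i0/i1 dual
#1 head=2: sub.ALU;mul.MUL i2/i3 dual
#2 head=4: sub.ALU i4 RAW+WAW r3
#3 head=5: sub.ALU i5 WAW r3
#4 head=6: sll.ALU i6 WAW r3
#5 head=7: ld.MEM i7 no-port MEM/MEM
#6 head=8: st.MEM;sub.ALU i8/i9 dual

PAIRS = 3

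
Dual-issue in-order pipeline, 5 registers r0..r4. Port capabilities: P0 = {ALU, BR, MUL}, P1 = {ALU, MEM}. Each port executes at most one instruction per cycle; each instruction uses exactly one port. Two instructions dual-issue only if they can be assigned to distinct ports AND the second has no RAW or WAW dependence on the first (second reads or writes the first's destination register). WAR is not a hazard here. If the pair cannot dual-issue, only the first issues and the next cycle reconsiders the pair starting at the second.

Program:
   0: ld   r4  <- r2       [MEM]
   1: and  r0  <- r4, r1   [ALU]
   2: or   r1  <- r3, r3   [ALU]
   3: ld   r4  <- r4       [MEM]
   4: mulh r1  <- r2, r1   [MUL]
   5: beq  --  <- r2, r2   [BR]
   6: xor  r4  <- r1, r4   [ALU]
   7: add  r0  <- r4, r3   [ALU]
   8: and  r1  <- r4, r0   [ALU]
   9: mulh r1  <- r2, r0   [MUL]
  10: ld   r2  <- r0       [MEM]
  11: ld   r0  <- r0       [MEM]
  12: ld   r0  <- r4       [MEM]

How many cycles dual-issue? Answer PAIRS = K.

[0] i0  ld  -- RAW r4
[1] i1/i2  and;or  -- 2-wide
[2] i3/i4  ld;mulh  -- 2-wide
[3] i5/i6  beq;xor  -- 2-wide
[4] i7  add  -- RAW r0
[5] i8  and  -- WAW r1
[6] i9/i10  mulh;ld  -- 2-wide
[7] i11  ld  -- no-port MEM/MEM
[8] i12  ld  -- tail

PAIRS = 4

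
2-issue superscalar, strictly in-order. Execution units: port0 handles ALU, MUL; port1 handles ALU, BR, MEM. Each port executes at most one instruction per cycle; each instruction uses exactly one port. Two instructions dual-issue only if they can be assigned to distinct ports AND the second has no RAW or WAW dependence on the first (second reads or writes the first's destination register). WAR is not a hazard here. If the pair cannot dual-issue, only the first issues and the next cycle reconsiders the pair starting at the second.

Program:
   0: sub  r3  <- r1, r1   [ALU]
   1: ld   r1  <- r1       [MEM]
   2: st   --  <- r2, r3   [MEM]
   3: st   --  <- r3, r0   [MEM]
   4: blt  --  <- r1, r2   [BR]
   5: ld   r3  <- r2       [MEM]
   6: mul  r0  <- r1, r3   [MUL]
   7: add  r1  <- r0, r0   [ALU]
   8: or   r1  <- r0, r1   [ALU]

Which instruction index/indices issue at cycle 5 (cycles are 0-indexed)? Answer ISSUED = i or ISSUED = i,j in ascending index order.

#0 head=0: sub.ALU+ld.MEM i0+i1 2-wide
#1 head=2: st.MEM i2 no-port MEM/MEM
#2 head=3: st.MEM i3 no-port MEM/BR
#3 head=4: blt.BR i4 no-port BR/MEM
#4 head=5: ld.MEM i5 RAW r3
#5 head=6: mul.MUL i6 RAW r0
#6 head=7: add.ALU i7 RAW+WAW r1
#7 head=8: or.ALU i8 tail

ISSUED = 6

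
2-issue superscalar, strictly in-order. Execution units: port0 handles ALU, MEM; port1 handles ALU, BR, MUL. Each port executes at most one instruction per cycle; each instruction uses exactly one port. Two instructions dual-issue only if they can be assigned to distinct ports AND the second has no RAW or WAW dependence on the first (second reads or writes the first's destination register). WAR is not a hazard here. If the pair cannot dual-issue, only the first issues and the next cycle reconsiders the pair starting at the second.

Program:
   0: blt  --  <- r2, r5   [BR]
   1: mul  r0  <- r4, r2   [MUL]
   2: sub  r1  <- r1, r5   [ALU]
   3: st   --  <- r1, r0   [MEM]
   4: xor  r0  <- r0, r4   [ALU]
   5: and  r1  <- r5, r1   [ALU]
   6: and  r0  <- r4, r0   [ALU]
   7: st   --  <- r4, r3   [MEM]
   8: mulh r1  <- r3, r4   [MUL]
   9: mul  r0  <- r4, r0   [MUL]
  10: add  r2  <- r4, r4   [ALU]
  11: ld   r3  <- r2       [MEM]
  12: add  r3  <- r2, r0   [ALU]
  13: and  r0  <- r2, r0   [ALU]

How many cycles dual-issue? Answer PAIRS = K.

PAIRS = 6

#0 head=0: blt.BR i0 no-port BR/MUL
#1 head=1: mul.MUL+sub.ALU i1+i2 dual
#2 head=3: st.MEM+xor.ALU i3+i4 dual
#3 head=5: and.ALU+and.ALU i5+i6 dual
#4 head=7: st.MEM+mulh.MUL i7+i8 dual
#5 head=9: mul.MUL+add.ALU i9+i10 dual
#6 head=11: ld.MEM i11 WAW r3
#7 head=12: add.ALU+and.ALU i12+i13 dual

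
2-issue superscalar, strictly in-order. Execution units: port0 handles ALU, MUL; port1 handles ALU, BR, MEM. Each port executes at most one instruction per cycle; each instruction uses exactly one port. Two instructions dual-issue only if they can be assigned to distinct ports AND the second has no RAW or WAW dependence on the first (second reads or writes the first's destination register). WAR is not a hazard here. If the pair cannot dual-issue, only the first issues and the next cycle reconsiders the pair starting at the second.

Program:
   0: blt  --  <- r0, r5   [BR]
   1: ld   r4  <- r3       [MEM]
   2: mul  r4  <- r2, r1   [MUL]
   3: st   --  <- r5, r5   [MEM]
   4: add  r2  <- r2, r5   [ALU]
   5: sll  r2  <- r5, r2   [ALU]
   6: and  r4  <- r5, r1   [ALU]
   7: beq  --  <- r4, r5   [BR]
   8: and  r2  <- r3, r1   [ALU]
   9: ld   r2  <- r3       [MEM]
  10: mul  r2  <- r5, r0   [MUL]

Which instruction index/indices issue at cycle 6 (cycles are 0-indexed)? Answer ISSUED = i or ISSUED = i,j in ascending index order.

[0] i0  blt.BR  -- no-port BR/MEM
[1] i1  ld.MEM  -- WAW r4
[2] i2/i3  mul.MUL st.MEM  -- pair
[3] i4  add.ALU  -- RAW+WAW r2
[4] i5/i6  sll.ALU and.ALU  -- pair
[5] i7/i8  beq.BR and.ALU  -- pair
[6] i9  ld.MEM  -- WAW r2
[7] i10  mul.MUL  -- tail

ISSUED = 9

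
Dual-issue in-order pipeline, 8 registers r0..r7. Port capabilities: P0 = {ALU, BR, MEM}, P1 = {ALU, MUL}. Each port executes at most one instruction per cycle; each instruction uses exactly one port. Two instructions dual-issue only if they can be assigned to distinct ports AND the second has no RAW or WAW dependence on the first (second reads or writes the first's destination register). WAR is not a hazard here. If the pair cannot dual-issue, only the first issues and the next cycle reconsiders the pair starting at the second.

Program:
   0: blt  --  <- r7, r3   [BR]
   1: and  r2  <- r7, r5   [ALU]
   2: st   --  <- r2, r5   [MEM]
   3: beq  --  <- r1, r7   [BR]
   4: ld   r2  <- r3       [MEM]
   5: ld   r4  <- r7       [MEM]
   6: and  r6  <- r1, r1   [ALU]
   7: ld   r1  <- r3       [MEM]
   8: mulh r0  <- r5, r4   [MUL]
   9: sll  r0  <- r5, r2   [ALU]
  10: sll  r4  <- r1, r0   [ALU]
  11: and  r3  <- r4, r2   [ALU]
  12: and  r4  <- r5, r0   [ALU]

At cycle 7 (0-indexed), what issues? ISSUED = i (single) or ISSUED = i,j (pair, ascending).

ISSUED = 10

c0: i0+i1 blt and  2-wide
c1: i2 st  no-port MEM/BR
c2: i3 beq  no-port BR/MEM
c3: i4 ld  no-port MEM/MEM
c4: i5+i6 ld and  2-wide
c5: i7+i8 ld mulh  2-wide
c6: i9 sll  RAW r0
c7: i10 sll  RAW r4
c8: i11+i12 and and  2-wide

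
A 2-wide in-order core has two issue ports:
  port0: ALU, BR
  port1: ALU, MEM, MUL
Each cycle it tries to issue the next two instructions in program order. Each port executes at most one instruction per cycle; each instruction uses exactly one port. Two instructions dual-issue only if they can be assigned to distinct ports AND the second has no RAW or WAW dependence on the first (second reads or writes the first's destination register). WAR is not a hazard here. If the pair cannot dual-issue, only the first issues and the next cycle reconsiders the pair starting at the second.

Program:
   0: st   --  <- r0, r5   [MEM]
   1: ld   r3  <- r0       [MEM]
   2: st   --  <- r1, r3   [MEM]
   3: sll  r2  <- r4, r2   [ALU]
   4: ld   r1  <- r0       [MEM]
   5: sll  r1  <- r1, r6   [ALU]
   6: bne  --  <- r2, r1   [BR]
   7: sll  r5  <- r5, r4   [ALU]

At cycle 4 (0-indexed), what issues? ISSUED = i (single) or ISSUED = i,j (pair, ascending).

t=0 i0:st ; no-port MEM/MEM
t=1 i1:ld ; no-port MEM/MEM
t=2 i2&i3:st+sll ; dual
t=3 i4:ld ; RAW+WAW r1
t=4 i5:sll ; RAW r1
t=5 i6&i7:bne+sll ; dual

ISSUED = 5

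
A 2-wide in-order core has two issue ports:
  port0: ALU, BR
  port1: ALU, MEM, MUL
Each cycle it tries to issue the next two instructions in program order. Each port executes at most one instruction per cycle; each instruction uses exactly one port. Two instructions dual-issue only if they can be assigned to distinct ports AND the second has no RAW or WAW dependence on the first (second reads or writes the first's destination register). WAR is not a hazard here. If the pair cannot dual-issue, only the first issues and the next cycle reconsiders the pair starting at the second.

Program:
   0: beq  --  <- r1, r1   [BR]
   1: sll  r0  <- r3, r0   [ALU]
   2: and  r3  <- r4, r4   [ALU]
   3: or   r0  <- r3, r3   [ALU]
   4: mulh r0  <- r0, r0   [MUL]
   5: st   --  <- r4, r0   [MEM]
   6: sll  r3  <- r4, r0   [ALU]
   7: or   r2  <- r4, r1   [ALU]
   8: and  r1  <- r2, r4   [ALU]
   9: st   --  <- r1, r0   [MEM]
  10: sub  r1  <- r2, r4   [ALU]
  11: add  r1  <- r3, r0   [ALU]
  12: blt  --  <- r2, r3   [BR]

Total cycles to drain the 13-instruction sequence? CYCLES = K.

  cy0 -> i0+i1 (beq sll) dual
  cy1 -> i2 (and) RAW r3
  cy2 -> i3 (or) RAW+WAW r0
  cy3 -> i4 (mulh) no-port MUL/MEM
  cy4 -> i5+i6 (st sll) dual
  cy5 -> i7 (or) RAW r2
  cy6 -> i8 (and) RAW r1
  cy7 -> i9+i10 (st sub) dual
  cy8 -> i11+i12 (add blt) dual

CYCLES = 9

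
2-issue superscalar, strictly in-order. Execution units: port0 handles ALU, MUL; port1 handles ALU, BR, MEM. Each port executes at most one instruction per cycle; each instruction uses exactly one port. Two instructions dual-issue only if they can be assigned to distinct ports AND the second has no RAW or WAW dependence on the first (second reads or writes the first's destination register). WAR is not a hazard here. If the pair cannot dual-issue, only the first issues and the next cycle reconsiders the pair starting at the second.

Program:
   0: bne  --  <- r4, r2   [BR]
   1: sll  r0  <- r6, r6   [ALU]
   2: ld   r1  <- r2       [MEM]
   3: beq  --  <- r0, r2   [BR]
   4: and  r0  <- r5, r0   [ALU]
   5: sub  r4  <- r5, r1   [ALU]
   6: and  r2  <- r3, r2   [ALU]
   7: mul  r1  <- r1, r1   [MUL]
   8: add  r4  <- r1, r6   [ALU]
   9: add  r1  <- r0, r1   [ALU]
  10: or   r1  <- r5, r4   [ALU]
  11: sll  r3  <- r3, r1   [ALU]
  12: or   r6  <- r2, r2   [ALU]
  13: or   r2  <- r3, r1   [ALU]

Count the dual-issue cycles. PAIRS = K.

PAIRS = 5

[0] i0&i1  bne+sll  -- pair
[1] i2  ld  -- no-port MEM/BR
[2] i3&i4  beq+and  -- pair
[3] i5&i6  sub+and  -- pair
[4] i7  mul  -- RAW r1
[5] i8&i9  add+add  -- pair
[6] i10  or  -- RAW r1
[7] i11&i12  sll+or  -- pair
[8] i13  or  -- tail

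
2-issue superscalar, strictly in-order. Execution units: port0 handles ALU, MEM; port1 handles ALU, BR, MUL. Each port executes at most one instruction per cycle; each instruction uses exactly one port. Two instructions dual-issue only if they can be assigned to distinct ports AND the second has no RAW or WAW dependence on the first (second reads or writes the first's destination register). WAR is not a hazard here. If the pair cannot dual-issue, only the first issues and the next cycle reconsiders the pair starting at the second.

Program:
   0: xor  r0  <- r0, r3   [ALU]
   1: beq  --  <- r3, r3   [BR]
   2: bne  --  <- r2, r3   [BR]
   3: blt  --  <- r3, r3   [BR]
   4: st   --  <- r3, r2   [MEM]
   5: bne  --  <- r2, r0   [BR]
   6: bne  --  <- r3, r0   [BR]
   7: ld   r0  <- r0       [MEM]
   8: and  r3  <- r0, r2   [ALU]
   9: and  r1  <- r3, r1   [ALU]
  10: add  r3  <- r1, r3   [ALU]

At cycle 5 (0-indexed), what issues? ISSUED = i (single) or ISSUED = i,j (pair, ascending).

ISSUED = 8

#0 head=0: xor.ALU/beq.BR i0&i1 pair
#1 head=2: bne.BR i2 no-port BR/BR
#2 head=3: blt.BR/st.MEM i3&i4 pair
#3 head=5: bne.BR i5 no-port BR/BR
#4 head=6: bne.BR/ld.MEM i6&i7 pair
#5 head=8: and.ALU i8 RAW r3
#6 head=9: and.ALU i9 RAW r1
#7 head=10: add.ALU i10 tail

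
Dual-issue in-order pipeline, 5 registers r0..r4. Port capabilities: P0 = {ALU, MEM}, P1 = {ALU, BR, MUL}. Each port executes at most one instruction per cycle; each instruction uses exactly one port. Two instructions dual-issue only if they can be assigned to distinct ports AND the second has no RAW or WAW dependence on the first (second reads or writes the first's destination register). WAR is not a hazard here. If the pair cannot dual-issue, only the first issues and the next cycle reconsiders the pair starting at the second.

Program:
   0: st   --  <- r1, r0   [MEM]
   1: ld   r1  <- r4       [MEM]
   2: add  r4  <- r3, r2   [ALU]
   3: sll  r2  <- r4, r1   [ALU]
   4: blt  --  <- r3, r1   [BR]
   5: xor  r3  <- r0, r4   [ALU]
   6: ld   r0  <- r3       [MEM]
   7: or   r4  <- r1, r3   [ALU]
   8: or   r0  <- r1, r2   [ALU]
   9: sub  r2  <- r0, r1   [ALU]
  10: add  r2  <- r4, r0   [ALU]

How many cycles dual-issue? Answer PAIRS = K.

[0] i0  st.MEM  -- no-port MEM/MEM
[1] i1&i2  ld.MEM+add.ALU  -- pair
[2] i3&i4  sll.ALU+blt.BR  -- pair
[3] i5  xor.ALU  -- RAW r3
[4] i6&i7  ld.MEM+or.ALU  -- pair
[5] i8  or.ALU  -- RAW r0
[6] i9  sub.ALU  -- WAW r2
[7] i10  add.ALU  -- tail

PAIRS = 3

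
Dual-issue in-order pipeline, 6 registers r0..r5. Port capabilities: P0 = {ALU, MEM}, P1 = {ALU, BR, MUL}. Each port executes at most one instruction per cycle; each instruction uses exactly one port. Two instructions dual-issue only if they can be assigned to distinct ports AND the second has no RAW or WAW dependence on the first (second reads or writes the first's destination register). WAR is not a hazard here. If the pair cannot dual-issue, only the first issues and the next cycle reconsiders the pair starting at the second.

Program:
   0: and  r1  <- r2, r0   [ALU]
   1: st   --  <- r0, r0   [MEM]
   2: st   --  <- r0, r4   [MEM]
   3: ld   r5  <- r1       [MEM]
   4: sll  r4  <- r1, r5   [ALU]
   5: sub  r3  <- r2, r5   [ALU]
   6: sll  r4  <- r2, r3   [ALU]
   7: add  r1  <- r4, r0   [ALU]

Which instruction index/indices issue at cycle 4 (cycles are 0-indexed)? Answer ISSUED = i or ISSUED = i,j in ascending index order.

  cy0 -> i0+i1 (and;st) dual
  cy1 -> i2 (st) no-port MEM/MEM
  cy2 -> i3 (ld) RAW r5
  cy3 -> i4+i5 (sll;sub) dual
  cy4 -> i6 (sll) RAW r4
  cy5 -> i7 (add) tail

ISSUED = 6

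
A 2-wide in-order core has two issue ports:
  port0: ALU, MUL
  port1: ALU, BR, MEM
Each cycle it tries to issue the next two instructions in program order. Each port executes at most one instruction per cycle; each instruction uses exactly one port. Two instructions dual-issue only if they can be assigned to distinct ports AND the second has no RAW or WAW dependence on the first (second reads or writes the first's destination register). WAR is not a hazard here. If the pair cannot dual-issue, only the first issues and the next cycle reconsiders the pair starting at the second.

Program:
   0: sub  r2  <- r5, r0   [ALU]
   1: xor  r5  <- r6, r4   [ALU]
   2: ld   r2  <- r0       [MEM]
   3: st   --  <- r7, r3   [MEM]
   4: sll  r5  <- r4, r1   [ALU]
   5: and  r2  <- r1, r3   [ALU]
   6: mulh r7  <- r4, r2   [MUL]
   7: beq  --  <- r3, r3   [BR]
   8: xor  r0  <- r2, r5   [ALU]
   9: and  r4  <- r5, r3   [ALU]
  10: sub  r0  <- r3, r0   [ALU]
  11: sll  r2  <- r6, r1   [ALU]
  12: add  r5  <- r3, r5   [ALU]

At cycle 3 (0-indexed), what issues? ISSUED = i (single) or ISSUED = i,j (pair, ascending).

ISSUED = 5

0. sub.ALU+xor.ALU @i0,i1  | dual
1. ld.MEM @i2  | no-port MEM/MEM
2. st.MEM+sll.ALU @i3,i4  | dual
3. and.ALU @i5  | RAW r2
4. mulh.MUL+beq.BR @i6,i7  | dual
5. xor.ALU+and.ALU @i8,i9  | dual
6. sub.ALU+sll.ALU @i10,i11  | dual
7. add.ALU @i12  | tail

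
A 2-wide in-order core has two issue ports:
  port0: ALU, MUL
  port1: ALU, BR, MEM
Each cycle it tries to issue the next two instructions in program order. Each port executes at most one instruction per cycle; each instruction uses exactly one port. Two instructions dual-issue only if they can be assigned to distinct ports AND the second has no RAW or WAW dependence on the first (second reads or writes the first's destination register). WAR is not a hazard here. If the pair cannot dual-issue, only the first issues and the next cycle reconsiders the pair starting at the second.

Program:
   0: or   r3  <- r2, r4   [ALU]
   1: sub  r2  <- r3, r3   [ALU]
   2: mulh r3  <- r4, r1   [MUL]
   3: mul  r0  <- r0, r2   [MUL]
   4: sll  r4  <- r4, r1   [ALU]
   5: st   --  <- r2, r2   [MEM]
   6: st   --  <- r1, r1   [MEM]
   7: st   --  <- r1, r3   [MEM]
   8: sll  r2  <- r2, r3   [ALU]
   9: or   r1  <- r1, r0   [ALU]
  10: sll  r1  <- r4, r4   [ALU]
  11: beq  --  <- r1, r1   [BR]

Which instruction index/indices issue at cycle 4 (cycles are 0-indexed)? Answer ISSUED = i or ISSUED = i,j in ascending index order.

[0] i0  or.ALU  -- RAW r3
[1] i1+i2  sub.ALU+mulh.MUL  -- 2-wide
[2] i3+i4  mul.MUL+sll.ALU  -- 2-wide
[3] i5  st.MEM  -- no-port MEM/MEM
[4] i6  st.MEM  -- no-port MEM/MEM
[5] i7+i8  st.MEM+sll.ALU  -- 2-wide
[6] i9  or.ALU  -- WAW r1
[7] i10  sll.ALU  -- RAW r1
[8] i11  beq.BR  -- tail

ISSUED = 6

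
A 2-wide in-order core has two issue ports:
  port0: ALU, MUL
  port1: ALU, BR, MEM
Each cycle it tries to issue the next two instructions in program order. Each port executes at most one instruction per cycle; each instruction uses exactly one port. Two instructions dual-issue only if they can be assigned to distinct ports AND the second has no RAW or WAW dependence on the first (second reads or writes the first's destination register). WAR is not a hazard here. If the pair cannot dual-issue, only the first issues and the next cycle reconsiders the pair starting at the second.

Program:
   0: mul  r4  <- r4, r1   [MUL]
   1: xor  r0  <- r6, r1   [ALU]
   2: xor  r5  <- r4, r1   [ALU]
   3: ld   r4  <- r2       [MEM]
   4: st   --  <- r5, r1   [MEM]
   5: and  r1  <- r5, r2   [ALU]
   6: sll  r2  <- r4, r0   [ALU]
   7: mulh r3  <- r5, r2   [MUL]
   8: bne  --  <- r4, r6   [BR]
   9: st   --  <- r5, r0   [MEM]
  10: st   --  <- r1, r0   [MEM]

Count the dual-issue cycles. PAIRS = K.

PAIRS = 4

0. mul.MUL;xor.ALU @i0&i1  | 2-wide
1. xor.ALU;ld.MEM @i2&i3  | 2-wide
2. st.MEM;and.ALU @i4&i5  | 2-wide
3. sll.ALU @i6  | RAW r2
4. mulh.MUL;bne.BR @i7&i8  | 2-wide
5. st.MEM @i9  | no-port MEM/MEM
6. st.MEM @i10  | tail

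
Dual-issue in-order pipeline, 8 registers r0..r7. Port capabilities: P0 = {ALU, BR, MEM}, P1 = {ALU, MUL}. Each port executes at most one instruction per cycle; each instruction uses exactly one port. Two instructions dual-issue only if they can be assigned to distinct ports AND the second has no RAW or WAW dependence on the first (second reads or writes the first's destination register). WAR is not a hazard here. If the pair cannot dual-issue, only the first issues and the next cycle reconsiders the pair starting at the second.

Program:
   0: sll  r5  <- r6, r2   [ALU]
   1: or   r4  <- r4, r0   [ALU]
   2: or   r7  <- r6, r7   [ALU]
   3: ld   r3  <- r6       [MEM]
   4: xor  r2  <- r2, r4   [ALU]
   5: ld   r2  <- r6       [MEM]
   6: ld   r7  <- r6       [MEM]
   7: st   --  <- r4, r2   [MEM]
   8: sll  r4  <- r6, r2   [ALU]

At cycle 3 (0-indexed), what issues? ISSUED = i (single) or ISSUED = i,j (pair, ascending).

ISSUED = 5

0. sll.ALU or.ALU @i0&i1  | 2-wide
1. or.ALU ld.MEM @i2&i3  | 2-wide
2. xor.ALU @i4  | WAW r2
3. ld.MEM @i5  | no-port MEM/MEM
4. ld.MEM @i6  | no-port MEM/MEM
5. st.MEM sll.ALU @i7&i8  | 2-wide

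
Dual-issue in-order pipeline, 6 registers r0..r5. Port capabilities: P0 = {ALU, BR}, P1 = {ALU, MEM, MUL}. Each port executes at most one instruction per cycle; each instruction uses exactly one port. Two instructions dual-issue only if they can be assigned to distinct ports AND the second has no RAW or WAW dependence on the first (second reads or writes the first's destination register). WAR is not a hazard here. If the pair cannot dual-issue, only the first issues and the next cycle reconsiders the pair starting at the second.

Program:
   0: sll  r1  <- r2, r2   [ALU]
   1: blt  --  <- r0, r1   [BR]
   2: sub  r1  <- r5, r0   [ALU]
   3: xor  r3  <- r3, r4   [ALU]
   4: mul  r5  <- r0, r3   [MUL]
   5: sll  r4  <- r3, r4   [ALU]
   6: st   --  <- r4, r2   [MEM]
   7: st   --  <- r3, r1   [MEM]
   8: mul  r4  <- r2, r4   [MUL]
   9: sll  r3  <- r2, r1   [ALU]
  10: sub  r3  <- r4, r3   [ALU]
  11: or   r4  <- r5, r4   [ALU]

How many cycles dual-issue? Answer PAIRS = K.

PAIRS = 4

0. sll @i0  | RAW r1
1. blt/sub @i1,i2  | dual
2. xor @i3  | RAW r3
3. mul/sll @i4,i5  | dual
4. st @i6  | no-port MEM/MEM
5. st @i7  | no-port MEM/MUL
6. mul/sll @i8,i9  | dual
7. sub/or @i10,i11  | dual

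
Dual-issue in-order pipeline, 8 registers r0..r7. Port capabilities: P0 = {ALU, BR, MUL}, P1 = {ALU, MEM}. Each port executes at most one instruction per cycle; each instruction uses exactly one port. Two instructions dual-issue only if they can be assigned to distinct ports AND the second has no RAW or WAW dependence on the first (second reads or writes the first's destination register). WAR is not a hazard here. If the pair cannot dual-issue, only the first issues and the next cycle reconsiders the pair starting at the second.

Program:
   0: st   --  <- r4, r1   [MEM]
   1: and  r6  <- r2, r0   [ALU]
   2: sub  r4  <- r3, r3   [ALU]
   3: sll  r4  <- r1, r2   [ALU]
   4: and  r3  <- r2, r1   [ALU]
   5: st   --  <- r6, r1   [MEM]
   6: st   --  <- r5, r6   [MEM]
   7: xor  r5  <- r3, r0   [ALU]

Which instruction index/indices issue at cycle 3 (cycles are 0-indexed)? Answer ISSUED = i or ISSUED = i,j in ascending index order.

#0 head=0: st+and i0,i1 pair
#1 head=2: sub i2 WAW r4
#2 head=3: sll+and i3,i4 pair
#3 head=5: st i5 no-port MEM/MEM
#4 head=6: st+xor i6,i7 pair

ISSUED = 5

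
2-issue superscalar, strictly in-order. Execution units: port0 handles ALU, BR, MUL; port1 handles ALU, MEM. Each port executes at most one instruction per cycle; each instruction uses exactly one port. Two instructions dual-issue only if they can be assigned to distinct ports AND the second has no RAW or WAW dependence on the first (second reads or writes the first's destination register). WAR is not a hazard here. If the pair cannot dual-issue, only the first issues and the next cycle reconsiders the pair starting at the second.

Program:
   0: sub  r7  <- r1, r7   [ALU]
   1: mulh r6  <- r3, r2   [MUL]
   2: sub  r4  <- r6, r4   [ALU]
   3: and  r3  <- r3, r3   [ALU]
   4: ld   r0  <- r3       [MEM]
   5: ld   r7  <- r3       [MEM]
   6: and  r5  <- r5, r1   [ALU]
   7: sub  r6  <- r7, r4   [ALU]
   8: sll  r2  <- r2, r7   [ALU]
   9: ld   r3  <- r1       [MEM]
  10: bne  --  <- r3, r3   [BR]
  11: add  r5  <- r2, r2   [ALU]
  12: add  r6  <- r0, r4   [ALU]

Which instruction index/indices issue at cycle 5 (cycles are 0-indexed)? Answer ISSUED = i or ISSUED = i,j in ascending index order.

[0] i0,i1  sub mulh  -- pair
[1] i2,i3  sub and  -- pair
[2] i4  ld  -- no-port MEM/MEM
[3] i5,i6  ld and  -- pair
[4] i7,i8  sub sll  -- pair
[5] i9  ld  -- RAW r3
[6] i10,i11  bne add  -- pair
[7] i12  add  -- tail

ISSUED = 9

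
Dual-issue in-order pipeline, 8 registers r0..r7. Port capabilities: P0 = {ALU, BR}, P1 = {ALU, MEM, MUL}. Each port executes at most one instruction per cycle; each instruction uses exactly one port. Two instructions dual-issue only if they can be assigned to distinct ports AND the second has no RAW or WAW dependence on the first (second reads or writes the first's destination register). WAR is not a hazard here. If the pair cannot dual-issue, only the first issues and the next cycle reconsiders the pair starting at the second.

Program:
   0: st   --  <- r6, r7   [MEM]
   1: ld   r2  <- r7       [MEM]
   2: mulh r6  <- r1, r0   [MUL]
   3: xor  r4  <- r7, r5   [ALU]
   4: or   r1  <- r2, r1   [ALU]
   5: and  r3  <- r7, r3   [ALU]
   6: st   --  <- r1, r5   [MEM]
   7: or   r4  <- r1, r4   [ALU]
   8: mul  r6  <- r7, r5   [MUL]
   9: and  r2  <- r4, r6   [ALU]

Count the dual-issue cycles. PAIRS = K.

PAIRS = 3

[0] i0  st.MEM  -- no-port MEM/MEM
[1] i1  ld.MEM  -- no-port MEM/MUL
[2] i2/i3  mulh.MUL;xor.ALU  -- 2-wide
[3] i4/i5  or.ALU;and.ALU  -- 2-wide
[4] i6/i7  st.MEM;or.ALU  -- 2-wide
[5] i8  mul.MUL  -- RAW r6
[6] i9  and.ALU  -- tail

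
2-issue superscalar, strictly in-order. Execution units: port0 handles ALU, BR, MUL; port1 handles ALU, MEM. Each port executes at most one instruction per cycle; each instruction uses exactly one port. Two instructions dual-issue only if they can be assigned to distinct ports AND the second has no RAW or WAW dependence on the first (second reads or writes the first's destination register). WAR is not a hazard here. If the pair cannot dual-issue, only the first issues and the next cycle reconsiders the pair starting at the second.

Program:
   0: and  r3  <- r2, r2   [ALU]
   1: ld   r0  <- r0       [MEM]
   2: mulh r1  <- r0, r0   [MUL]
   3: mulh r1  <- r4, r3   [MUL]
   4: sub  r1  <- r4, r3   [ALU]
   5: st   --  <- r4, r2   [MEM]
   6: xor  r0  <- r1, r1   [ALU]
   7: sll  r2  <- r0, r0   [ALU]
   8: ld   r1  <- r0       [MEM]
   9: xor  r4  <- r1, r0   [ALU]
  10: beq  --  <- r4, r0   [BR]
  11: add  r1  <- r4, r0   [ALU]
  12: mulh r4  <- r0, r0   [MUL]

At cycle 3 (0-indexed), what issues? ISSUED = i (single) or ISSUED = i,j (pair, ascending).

ISSUED = 4,5

[0] i0&i1  and+ld  -- dual
[1] i2  mulh  -- no-port MUL/MUL
[2] i3  mulh  -- WAW r1
[3] i4&i5  sub+st  -- dual
[4] i6  xor  -- RAW r0
[5] i7&i8  sll+ld  -- dual
[6] i9  xor  -- RAW r4
[7] i10&i11  beq+add  -- dual
[8] i12  mulh  -- tail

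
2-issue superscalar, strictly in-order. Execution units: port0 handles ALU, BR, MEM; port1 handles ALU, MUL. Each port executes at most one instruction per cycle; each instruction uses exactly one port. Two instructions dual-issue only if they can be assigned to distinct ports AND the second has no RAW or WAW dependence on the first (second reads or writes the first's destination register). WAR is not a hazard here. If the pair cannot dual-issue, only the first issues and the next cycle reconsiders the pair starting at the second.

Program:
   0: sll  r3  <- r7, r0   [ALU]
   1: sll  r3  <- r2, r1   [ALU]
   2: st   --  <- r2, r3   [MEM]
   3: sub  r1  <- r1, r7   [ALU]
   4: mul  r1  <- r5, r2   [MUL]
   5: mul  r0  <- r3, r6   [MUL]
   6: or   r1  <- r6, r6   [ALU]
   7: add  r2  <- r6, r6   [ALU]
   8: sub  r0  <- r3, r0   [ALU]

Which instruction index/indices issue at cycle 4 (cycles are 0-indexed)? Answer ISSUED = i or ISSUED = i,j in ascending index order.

[0] i0  sll  -- WAW r3
[1] i1  sll  -- RAW r3
[2] i2&i3  st+sub  -- 2-wide
[3] i4  mul  -- no-port MUL/MUL
[4] i5&i6  mul+or  -- 2-wide
[5] i7&i8  add+sub  -- 2-wide

ISSUED = 5,6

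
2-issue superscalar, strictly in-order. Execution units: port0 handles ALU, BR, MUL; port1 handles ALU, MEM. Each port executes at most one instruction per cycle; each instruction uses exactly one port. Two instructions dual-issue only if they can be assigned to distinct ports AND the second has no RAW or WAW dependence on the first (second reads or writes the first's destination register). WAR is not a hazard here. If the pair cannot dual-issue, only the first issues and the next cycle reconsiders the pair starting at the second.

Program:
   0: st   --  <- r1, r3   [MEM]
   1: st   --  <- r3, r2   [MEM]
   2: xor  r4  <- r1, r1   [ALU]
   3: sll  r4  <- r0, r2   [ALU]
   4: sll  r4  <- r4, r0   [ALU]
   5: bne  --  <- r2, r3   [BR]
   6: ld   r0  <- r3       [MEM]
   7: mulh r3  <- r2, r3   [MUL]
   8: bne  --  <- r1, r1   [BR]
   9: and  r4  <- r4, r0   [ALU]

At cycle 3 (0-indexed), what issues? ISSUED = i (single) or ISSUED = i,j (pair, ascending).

ISSUED = 4,5

0. st @i0  | no-port MEM/MEM
1. st;xor @i1,i2  | 2-wide
2. sll @i3  | RAW+WAW r4
3. sll;bne @i4,i5  | 2-wide
4. ld;mulh @i6,i7  | 2-wide
5. bne;and @i8,i9  | 2-wide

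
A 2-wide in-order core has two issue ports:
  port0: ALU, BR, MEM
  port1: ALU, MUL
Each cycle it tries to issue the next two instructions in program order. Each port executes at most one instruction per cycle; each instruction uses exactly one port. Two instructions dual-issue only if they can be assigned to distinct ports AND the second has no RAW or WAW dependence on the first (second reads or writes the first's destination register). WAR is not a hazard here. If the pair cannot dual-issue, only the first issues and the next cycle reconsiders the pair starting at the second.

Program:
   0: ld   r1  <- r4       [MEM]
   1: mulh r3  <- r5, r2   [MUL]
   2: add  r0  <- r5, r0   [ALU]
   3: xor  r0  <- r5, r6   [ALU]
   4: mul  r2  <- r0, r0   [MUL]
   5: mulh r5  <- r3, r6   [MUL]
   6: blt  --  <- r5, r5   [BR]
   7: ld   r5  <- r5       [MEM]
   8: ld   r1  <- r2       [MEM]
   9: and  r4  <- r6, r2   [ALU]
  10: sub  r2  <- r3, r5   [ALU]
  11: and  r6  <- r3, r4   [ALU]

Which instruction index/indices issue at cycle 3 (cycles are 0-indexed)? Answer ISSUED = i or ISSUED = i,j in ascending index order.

ISSUED = 4

[0] i0,i1  ld/mulh  -- pair
[1] i2  add  -- WAW r0
[2] i3  xor  -- RAW r0
[3] i4  mul  -- no-port MUL/MUL
[4] i5  mulh  -- RAW r5
[5] i6  blt  -- no-port BR/MEM
[6] i7  ld  -- no-port MEM/MEM
[7] i8,i9  ld/and  -- pair
[8] i10,i11  sub/and  -- pair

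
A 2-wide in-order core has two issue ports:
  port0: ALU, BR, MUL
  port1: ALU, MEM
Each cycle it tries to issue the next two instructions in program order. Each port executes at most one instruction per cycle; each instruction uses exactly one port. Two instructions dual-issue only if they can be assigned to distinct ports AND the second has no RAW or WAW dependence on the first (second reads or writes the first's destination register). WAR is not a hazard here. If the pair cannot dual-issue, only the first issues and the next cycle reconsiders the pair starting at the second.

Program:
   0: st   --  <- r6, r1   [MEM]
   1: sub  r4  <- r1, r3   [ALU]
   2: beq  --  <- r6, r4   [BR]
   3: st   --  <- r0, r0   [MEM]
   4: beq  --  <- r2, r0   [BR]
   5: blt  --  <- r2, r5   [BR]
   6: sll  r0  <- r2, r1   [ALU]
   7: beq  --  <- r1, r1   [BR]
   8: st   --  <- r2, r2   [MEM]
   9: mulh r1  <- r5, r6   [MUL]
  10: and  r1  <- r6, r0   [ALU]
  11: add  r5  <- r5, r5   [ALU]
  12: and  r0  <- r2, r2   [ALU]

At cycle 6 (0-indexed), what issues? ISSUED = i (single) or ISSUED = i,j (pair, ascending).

ISSUED = 10,11

0. st sub @i0,i1  | pair
1. beq st @i2,i3  | pair
2. beq @i4  | no-port BR/BR
3. blt sll @i5,i6  | pair
4. beq st @i7,i8  | pair
5. mulh @i9  | WAW r1
6. and add @i10,i11  | pair
7. and @i12  | tail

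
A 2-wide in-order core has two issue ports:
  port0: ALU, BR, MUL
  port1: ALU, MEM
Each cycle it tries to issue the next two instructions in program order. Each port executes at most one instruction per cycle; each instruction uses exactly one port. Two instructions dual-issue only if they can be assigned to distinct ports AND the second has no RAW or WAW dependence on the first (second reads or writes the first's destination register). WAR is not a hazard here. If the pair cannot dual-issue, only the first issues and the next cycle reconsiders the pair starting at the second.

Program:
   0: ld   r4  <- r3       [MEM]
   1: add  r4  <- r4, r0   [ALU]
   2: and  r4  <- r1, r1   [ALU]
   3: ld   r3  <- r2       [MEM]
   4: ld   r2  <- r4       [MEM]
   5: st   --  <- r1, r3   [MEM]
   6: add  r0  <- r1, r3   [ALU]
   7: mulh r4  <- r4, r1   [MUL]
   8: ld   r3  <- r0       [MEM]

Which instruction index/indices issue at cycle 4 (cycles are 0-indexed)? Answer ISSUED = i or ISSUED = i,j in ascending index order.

[0] i0  ld.MEM  -- RAW+WAW r4
[1] i1  add.ALU  -- WAW r4
[2] i2,i3  and.ALU ld.MEM  -- dual
[3] i4  ld.MEM  -- no-port MEM/MEM
[4] i5,i6  st.MEM add.ALU  -- dual
[5] i7,i8  mulh.MUL ld.MEM  -- dual

ISSUED = 5,6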